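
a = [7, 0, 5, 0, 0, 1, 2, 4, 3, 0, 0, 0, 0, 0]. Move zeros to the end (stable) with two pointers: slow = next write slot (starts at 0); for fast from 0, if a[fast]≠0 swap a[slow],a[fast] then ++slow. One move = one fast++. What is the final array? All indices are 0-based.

(s=0,f=0) a[fast]=7≠0 swap→a[0]=7 → slow++,fast++
(s=1,f=1) a[fast]=0 → fast++
(s=1,f=2) a[fast]=5≠0 swap→a[1]=5 → slow++,fast++
(s=2,f=3) a[fast]=0 → fast++
(s=2,f=4) a[fast]=0 → fast++
(s=2,f=5) a[fast]=1≠0 swap→a[2]=1 → slow++,fast++
(s=3,f=6) a[fast]=2≠0 swap→a[3]=2 → slow++,fast++
(s=4,f=7) a[fast]=4≠0 swap→a[4]=4 → slow++,fast++
(s=5,f=8) a[fast]=3≠0 swap→a[5]=3 → slow++,fast++
(s=6,f=9) a[fast]=0 → fast++
(s=6,f=10) a[fast]=0 → fast++
(s=6,f=11) a[fast]=0 → fast++
(s=6,f=12) a[fast]=0 → fast++
(s=6,f=13) a[fast]=0 → fast++

[7, 5, 1, 2, 4, 3, 0, 0, 0, 0, 0, 0, 0, 0]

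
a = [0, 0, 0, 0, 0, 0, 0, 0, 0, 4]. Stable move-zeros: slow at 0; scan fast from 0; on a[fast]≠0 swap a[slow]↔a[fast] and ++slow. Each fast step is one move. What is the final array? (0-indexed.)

slow=0 fast=0: a[fast]=0, fast++
slow=0 fast=1: a[fast]=0, fast++
slow=0 fast=2: a[fast]=0, fast++
slow=0 fast=3: a[fast]=0, fast++
slow=0 fast=4: a[fast]=0, fast++
slow=0 fast=5: a[fast]=0, fast++
slow=0 fast=6: a[fast]=0, fast++
slow=0 fast=7: a[fast]=0, fast++
slow=0 fast=8: a[fast]=0, fast++
slow=0 fast=9: a[fast]=4≠0 swap→a[0]=4, slow++,fast++

[4, 0, 0, 0, 0, 0, 0, 0, 0, 0]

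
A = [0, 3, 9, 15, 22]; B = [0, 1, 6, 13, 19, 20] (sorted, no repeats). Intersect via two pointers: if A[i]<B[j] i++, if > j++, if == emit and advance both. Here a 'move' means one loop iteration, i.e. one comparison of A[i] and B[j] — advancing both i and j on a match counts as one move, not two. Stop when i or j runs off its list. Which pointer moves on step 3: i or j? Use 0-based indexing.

i

[i=0,j=0] 0==0 emit → i++,j++
[i=1,j=1] 3>1 → j++
[i=1,j=2] 3<6 → i++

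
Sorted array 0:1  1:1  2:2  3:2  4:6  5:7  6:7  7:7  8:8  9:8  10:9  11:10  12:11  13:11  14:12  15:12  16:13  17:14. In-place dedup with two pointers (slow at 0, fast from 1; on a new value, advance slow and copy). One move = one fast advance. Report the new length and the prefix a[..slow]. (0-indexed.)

slow=0 fast=1: a[fast]=1=a[slow] dup, fast++
slow=0 fast=2: a[fast]=2≠a[slow]=1 write a[1]=2, slow++,fast++
slow=1 fast=3: a[fast]=2=a[slow] dup, fast++
slow=1 fast=4: a[fast]=6≠a[slow]=2 write a[2]=6, slow++,fast++
slow=2 fast=5: a[fast]=7≠a[slow]=6 write a[3]=7, slow++,fast++
slow=3 fast=6: a[fast]=7=a[slow] dup, fast++
slow=3 fast=7: a[fast]=7=a[slow] dup, fast++
slow=3 fast=8: a[fast]=8≠a[slow]=7 write a[4]=8, slow++,fast++
slow=4 fast=9: a[fast]=8=a[slow] dup, fast++
slow=4 fast=10: a[fast]=9≠a[slow]=8 write a[5]=9, slow++,fast++
slow=5 fast=11: a[fast]=10≠a[slow]=9 write a[6]=10, slow++,fast++
slow=6 fast=12: a[fast]=11≠a[slow]=10 write a[7]=11, slow++,fast++
slow=7 fast=13: a[fast]=11=a[slow] dup, fast++
slow=7 fast=14: a[fast]=12≠a[slow]=11 write a[8]=12, slow++,fast++
slow=8 fast=15: a[fast]=12=a[slow] dup, fast++
slow=8 fast=16: a[fast]=13≠a[slow]=12 write a[9]=13, slow++,fast++
slow=9 fast=17: a[fast]=14≠a[slow]=13 write a[10]=14, slow++,fast++

length 11; prefix = [1, 2, 6, 7, 8, 9, 10, 11, 12, 13, 14]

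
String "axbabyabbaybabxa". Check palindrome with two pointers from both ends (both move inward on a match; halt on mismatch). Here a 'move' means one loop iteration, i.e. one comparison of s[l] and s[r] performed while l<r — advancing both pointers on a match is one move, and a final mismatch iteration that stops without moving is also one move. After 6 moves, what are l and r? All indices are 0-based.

l=6, r=9

l=0 r=15: 'a'=='a', l++,r--
l=1 r=14: 'x'=='x', l++,r--
l=2 r=13: 'b'=='b', l++,r--
l=3 r=12: 'a'=='a', l++,r--
l=4 r=11: 'b'=='b', l++,r--
l=5 r=10: 'y'=='y', l++,r--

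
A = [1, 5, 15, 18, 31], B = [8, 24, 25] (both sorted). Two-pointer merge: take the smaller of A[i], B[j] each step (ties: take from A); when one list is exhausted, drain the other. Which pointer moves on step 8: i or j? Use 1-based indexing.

[i=1,j=1] A[i]=1<=B[j]=8 take 1 → i++
[i=2,j=1] A[i]=5<=B[j]=8 take 5 → i++
[i=3,j=1] A[i]=15>B[j]=8 take 8 → j++
[i=3,j=2] A[i]=15<=B[j]=24 take 15 → i++
[i=4,j=2] A[i]=18<=B[j]=24 take 18 → i++
[i=5,j=2] A[i]=31>B[j]=24 take 24 → j++
[i=5,j=3] A[i]=31>B[j]=25 take 25 → j++
[i=5,j=4] B done, take A[i]=31 → i++

i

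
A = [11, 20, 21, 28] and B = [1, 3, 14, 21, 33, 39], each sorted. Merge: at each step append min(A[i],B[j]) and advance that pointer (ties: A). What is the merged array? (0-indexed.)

i=0 j=0: A[i]=11>B[j]=1 take 1, j++
i=0 j=1: A[i]=11>B[j]=3 take 3, j++
i=0 j=2: A[i]=11<=B[j]=14 take 11, i++
i=1 j=2: A[i]=20>B[j]=14 take 14, j++
i=1 j=3: A[i]=20<=B[j]=21 take 20, i++
i=2 j=3: A[i]=21<=B[j]=21 take 21, i++
i=3 j=3: A[i]=28>B[j]=21 take 21, j++
i=3 j=4: A[i]=28<=B[j]=33 take 28, i++
i=4 j=4: A done, take B[j]=33, j++
i=4 j=5: A done, take B[j]=39, j++

[1, 3, 11, 14, 20, 21, 21, 28, 33, 39]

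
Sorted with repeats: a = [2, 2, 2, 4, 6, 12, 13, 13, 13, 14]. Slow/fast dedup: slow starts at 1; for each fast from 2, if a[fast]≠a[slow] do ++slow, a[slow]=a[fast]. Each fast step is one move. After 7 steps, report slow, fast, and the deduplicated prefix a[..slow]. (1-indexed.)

(s=1,f=2) a[fast]=2=a[slow] dup → fast++
(s=1,f=3) a[fast]=2=a[slow] dup → fast++
(s=1,f=4) a[fast]=4≠a[slow]=2 write a[2]=4 → slow++,fast++
(s=2,f=5) a[fast]=6≠a[slow]=4 write a[3]=6 → slow++,fast++
(s=3,f=6) a[fast]=12≠a[slow]=6 write a[4]=12 → slow++,fast++
(s=4,f=7) a[fast]=13≠a[slow]=12 write a[5]=13 → slow++,fast++
(s=5,f=8) a[fast]=13=a[slow] dup → fast++

slow=5, fast=9, prefix=[2, 4, 6, 12, 13]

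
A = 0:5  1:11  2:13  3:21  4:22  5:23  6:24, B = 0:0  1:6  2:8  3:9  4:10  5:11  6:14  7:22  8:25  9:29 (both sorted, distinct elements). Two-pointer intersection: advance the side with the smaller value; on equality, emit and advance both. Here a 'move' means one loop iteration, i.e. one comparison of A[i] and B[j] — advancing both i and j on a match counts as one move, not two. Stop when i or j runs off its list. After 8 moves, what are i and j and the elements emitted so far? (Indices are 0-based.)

[i=0,j=0] 5>0 → j++
[i=0,j=1] 5<6 → i++
[i=1,j=1] 11>6 → j++
[i=1,j=2] 11>8 → j++
[i=1,j=3] 11>9 → j++
[i=1,j=4] 11>10 → j++
[i=1,j=5] 11==11 emit → i++,j++
[i=2,j=6] 13<14 → i++

i=3, j=6, emitted=[11]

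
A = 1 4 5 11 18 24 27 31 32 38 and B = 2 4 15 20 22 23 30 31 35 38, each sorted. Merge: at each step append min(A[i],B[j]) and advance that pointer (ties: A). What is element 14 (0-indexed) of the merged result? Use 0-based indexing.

[i=0,j=0] A[i]=1<=B[j]=2 take 1 → i++
[i=1,j=0] A[i]=4>B[j]=2 take 2 → j++
[i=1,j=1] A[i]=4<=B[j]=4 take 4 → i++
[i=2,j=1] A[i]=5>B[j]=4 take 4 → j++
[i=2,j=2] A[i]=5<=B[j]=15 take 5 → i++
[i=3,j=2] A[i]=11<=B[j]=15 take 11 → i++
[i=4,j=2] A[i]=18>B[j]=15 take 15 → j++
[i=4,j=3] A[i]=18<=B[j]=20 take 18 → i++
[i=5,j=3] A[i]=24>B[j]=20 take 20 → j++
[i=5,j=4] A[i]=24>B[j]=22 take 22 → j++
[i=5,j=5] A[i]=24>B[j]=23 take 23 → j++
[i=5,j=6] A[i]=24<=B[j]=30 take 24 → i++
[i=6,j=6] A[i]=27<=B[j]=30 take 27 → i++
[i=7,j=6] A[i]=31>B[j]=30 take 30 → j++
[i=7,j=7] A[i]=31<=B[j]=31 take 31 → i++
[i=8,j=7] A[i]=32>B[j]=31 take 31 → j++
[i=8,j=8] A[i]=32<=B[j]=35 take 32 → i++
[i=9,j=8] A[i]=38>B[j]=35 take 35 → j++
[i=9,j=9] A[i]=38<=B[j]=38 take 38 → i++
[i=10,j=9] A done, take B[j]=38 → j++

merged[14] = 31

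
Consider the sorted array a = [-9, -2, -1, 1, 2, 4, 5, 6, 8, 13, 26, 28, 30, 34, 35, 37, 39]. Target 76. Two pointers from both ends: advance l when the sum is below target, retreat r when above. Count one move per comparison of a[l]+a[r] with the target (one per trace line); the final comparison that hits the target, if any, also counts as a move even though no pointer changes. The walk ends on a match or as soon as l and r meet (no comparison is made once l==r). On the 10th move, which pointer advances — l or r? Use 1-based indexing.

[1,17] -9+39=30 <76 → l++
[2,17] -2+39=37 <76 → l++
[3,17] -1+39=38 <76 → l++
[4,17] 1+39=40 <76 → l++
[5,17] 2+39=41 <76 → l++
[6,17] 4+39=43 <76 → l++
[7,17] 5+39=44 <76 → l++
[8,17] 6+39=45 <76 → l++
[9,17] 8+39=47 <76 → l++
[10,17] 13+39=52 <76 → l++

l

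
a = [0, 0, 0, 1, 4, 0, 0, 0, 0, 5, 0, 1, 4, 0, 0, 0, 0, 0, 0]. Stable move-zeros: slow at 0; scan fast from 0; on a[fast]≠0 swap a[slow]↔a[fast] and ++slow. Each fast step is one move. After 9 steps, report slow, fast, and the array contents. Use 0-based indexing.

slow=2, fast=9, a=[1, 4, 0, 0, 0, 0, 0, 0, 0, 5, 0, 1, 4, 0, 0, 0, 0, 0, 0]

(s=0,f=0) a[fast]=0 → fast++
(s=0,f=1) a[fast]=0 → fast++
(s=0,f=2) a[fast]=0 → fast++
(s=0,f=3) a[fast]=1≠0 swap→a[0]=1 → slow++,fast++
(s=1,f=4) a[fast]=4≠0 swap→a[1]=4 → slow++,fast++
(s=2,f=5) a[fast]=0 → fast++
(s=2,f=6) a[fast]=0 → fast++
(s=2,f=7) a[fast]=0 → fast++
(s=2,f=8) a[fast]=0 → fast++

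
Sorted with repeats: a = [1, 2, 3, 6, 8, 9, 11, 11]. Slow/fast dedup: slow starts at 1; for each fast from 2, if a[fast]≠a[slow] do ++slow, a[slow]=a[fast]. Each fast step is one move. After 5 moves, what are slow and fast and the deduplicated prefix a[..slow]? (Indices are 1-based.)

slow=1 fast=2: a[fast]=2≠a[slow]=1 write a[2]=2, slow++,fast++
slow=2 fast=3: a[fast]=3≠a[slow]=2 write a[3]=3, slow++,fast++
slow=3 fast=4: a[fast]=6≠a[slow]=3 write a[4]=6, slow++,fast++
slow=4 fast=5: a[fast]=8≠a[slow]=6 write a[5]=8, slow++,fast++
slow=5 fast=6: a[fast]=9≠a[slow]=8 write a[6]=9, slow++,fast++

slow=6, fast=7, prefix=[1, 2, 3, 6, 8, 9]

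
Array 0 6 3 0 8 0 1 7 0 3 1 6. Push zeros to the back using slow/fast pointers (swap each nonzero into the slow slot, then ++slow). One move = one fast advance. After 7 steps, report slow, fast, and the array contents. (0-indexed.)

slow=0 fast=0: a[fast]=0, fast++
slow=0 fast=1: a[fast]=6≠0 swap→a[0]=6, slow++,fast++
slow=1 fast=2: a[fast]=3≠0 swap→a[1]=3, slow++,fast++
slow=2 fast=3: a[fast]=0, fast++
slow=2 fast=4: a[fast]=8≠0 swap→a[2]=8, slow++,fast++
slow=3 fast=5: a[fast]=0, fast++
slow=3 fast=6: a[fast]=1≠0 swap→a[3]=1, slow++,fast++

slow=4, fast=7, a=[6, 3, 8, 1, 0, 0, 0, 7, 0, 3, 1, 6]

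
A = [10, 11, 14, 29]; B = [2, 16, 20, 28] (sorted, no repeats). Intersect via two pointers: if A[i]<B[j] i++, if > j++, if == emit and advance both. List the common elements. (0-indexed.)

i=0 j=0: 10>2, j++
i=0 j=1: 10<16, i++
i=1 j=1: 11<16, i++
i=2 j=1: 14<16, i++
i=3 j=1: 29>16, j++
i=3 j=2: 29>20, j++
i=3 j=3: 29>28, j++

intersection = []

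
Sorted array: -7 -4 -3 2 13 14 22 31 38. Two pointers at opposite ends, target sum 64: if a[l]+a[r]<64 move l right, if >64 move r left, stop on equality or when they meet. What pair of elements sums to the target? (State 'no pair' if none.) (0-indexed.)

no pair

l=0 r=8: -7+38=31 <64, l++
l=1 r=8: -4+38=34 <64, l++
l=2 r=8: -3+38=35 <64, l++
l=3 r=8: 2+38=40 <64, l++
l=4 r=8: 13+38=51 <64, l++
l=5 r=8: 14+38=52 <64, l++
l=6 r=8: 22+38=60 <64, l++
l=7 r=8: 31+38=69 >64, r--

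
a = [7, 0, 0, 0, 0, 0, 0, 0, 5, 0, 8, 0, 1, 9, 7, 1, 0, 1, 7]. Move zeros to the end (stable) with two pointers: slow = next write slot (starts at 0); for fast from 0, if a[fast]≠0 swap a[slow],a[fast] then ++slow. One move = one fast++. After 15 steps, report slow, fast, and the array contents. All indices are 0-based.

slow=6, fast=15, a=[7, 5, 8, 1, 9, 7, 0, 0, 0, 0, 0, 0, 0, 0, 0, 1, 0, 1, 7]

slow=0 fast=0: a[fast]=7≠0 swap→a[0]=7, slow++,fast++
slow=1 fast=1: a[fast]=0, fast++
slow=1 fast=2: a[fast]=0, fast++
slow=1 fast=3: a[fast]=0, fast++
slow=1 fast=4: a[fast]=0, fast++
slow=1 fast=5: a[fast]=0, fast++
slow=1 fast=6: a[fast]=0, fast++
slow=1 fast=7: a[fast]=0, fast++
slow=1 fast=8: a[fast]=5≠0 swap→a[1]=5, slow++,fast++
slow=2 fast=9: a[fast]=0, fast++
slow=2 fast=10: a[fast]=8≠0 swap→a[2]=8, slow++,fast++
slow=3 fast=11: a[fast]=0, fast++
slow=3 fast=12: a[fast]=1≠0 swap→a[3]=1, slow++,fast++
slow=4 fast=13: a[fast]=9≠0 swap→a[4]=9, slow++,fast++
slow=5 fast=14: a[fast]=7≠0 swap→a[5]=7, slow++,fast++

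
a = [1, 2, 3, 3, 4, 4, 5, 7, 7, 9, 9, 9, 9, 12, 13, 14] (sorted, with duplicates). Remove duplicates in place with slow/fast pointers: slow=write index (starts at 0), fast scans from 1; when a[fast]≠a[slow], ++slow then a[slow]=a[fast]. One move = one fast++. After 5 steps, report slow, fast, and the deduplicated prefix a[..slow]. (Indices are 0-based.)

slow=3, fast=6, prefix=[1, 2, 3, 4]

(s=0,f=1) a[fast]=2≠a[slow]=1 write a[1]=2 → slow++,fast++
(s=1,f=2) a[fast]=3≠a[slow]=2 write a[2]=3 → slow++,fast++
(s=2,f=3) a[fast]=3=a[slow] dup → fast++
(s=2,f=4) a[fast]=4≠a[slow]=3 write a[3]=4 → slow++,fast++
(s=3,f=5) a[fast]=4=a[slow] dup → fast++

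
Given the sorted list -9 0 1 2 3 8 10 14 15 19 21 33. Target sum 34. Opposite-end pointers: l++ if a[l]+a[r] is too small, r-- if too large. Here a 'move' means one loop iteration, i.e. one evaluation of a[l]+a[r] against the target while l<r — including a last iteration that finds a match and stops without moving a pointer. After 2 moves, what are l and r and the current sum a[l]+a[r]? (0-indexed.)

l=2, r=11, sum=34

l=0 r=11: -9+33=24 <34, l++
l=1 r=11: 0+33=33 <34, l++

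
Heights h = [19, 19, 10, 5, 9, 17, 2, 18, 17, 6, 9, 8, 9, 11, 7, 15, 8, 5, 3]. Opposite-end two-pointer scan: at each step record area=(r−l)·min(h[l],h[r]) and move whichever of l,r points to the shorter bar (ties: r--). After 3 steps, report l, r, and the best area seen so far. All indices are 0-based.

l=0, r=15, best area=128

l=0 r=18: min(19,3)*18=54 best=54 *, r--
l=0 r=17: min(19,5)*17=85 best=85 *, r--
l=0 r=16: min(19,8)*16=128 best=128 *, r--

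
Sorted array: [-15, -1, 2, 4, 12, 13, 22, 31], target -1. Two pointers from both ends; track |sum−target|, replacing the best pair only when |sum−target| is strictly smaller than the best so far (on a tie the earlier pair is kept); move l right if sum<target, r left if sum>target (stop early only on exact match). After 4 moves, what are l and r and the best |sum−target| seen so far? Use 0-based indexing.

l=1, r=4, best |Δ|=1

l=0 r=7: -15+31=16 d=17 *, r--
l=0 r=6: -15+22=7 d=8 *, r--
l=0 r=5: -15+13=-2 d=1 *, l++
l=1 r=5: -1+13=12 d=13, r--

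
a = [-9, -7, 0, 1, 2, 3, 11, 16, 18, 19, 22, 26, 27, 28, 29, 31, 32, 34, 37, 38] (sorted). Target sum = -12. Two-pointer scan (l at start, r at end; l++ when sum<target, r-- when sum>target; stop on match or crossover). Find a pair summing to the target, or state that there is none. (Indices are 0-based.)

[0,19] -9+38=29 >-12 → r--
[0,18] -9+37=28 >-12 → r--
[0,17] -9+34=25 >-12 → r--
[0,16] -9+32=23 >-12 → r--
[0,15] -9+31=22 >-12 → r--
[0,14] -9+29=20 >-12 → r--
[0,13] -9+28=19 >-12 → r--
[0,12] -9+27=18 >-12 → r--
[0,11] -9+26=17 >-12 → r--
[0,10] -9+22=13 >-12 → r--
[0,9] -9+19=10 >-12 → r--
[0,8] -9+18=9 >-12 → r--
[0,7] -9+16=7 >-12 → r--
[0,6] -9+11=2 >-12 → r--
[0,5] -9+3=-6 >-12 → r--
[0,4] -9+2=-7 >-12 → r--
[0,3] -9+1=-8 >-12 → r--
[0,2] -9+0=-9 >-12 → r--
[0,1] -9+-7=-16 <-12 → l++

no pair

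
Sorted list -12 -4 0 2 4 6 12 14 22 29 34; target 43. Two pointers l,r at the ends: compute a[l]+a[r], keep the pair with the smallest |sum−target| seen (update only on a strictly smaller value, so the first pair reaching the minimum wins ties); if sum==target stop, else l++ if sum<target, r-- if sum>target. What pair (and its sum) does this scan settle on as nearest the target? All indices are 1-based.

pair (14, 29) with sum 43 (|Δ|=0)

l=1 r=11: -12+34=22 d=21 *, l++
l=2 r=11: -4+34=30 d=13 *, l++
l=3 r=11: 0+34=34 d=9 *, l++
l=4 r=11: 2+34=36 d=7 *, l++
l=5 r=11: 4+34=38 d=5 *, l++
l=6 r=11: 6+34=40 d=3 *, l++
l=7 r=11: 12+34=46 d=3, r--
l=7 r=10: 12+29=41 d=2 *, l++
l=8 r=10: 14+29=43 d=0 *, stop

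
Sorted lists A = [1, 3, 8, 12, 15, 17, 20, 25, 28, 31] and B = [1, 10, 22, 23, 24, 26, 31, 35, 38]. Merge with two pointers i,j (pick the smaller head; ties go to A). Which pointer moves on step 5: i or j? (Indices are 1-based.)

j

[i=1,j=1] A[i]=1<=B[j]=1 take 1 → i++
[i=2,j=1] A[i]=3>B[j]=1 take 1 → j++
[i=2,j=2] A[i]=3<=B[j]=10 take 3 → i++
[i=3,j=2] A[i]=8<=B[j]=10 take 8 → i++
[i=4,j=2] A[i]=12>B[j]=10 take 10 → j++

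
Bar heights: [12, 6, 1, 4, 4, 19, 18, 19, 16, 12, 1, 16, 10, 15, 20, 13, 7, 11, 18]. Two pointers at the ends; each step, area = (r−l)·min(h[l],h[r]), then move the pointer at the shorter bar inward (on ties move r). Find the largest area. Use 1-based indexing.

max area = 234

l=1 r=19: min(12,18)*18=216 best=216 *, l++
l=2 r=19: min(6,18)*17=102 best=216, l++
l=3 r=19: min(1,18)*16=16 best=216, l++
l=4 r=19: min(4,18)*15=60 best=216, l++
l=5 r=19: min(4,18)*14=56 best=216, l++
l=6 r=19: min(19,18)*13=234 best=234 *, r--
l=6 r=18: min(19,11)*12=132 best=234, r--
l=6 r=17: min(19,7)*11=77 best=234, r--
l=6 r=16: min(19,13)*10=130 best=234, r--
l=6 r=15: min(19,20)*9=171 best=234, l++
l=7 r=15: min(18,20)*8=144 best=234, l++
l=8 r=15: min(19,20)*7=133 best=234, l++
l=9 r=15: min(16,20)*6=96 best=234, l++
l=10 r=15: min(12,20)*5=60 best=234, l++
l=11 r=15: min(1,20)*4=4 best=234, l++
l=12 r=15: min(16,20)*3=48 best=234, l++
l=13 r=15: min(10,20)*2=20 best=234, l++
l=14 r=15: min(15,20)*1=15 best=234, l++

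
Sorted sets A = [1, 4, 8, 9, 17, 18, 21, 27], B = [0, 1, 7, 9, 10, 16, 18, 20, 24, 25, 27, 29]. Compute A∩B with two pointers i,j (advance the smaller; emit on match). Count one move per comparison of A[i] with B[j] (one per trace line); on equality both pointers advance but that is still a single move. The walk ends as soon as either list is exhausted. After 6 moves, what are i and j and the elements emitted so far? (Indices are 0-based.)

[i=0,j=0] 1>0 → j++
[i=0,j=1] 1==1 emit → i++,j++
[i=1,j=2] 4<7 → i++
[i=2,j=2] 8>7 → j++
[i=2,j=3] 8<9 → i++
[i=3,j=3] 9==9 emit → i++,j++

i=4, j=4, emitted=[1, 9]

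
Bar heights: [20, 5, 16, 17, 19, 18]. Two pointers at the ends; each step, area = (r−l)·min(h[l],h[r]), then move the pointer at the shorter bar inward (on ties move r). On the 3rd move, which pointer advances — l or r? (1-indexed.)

[1,6] min(20,18)*5=90 best=90 * → r--
[1,5] min(20,19)*4=76 best=90 → r--
[1,4] min(20,17)*3=51 best=90 → r--

r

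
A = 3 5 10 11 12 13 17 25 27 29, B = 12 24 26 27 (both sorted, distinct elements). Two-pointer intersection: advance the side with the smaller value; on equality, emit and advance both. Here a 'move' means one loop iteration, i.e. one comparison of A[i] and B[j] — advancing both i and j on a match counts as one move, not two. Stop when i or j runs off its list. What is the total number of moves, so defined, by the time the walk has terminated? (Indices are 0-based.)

11 moves

[i=0,j=0] 3<12 → i++
[i=1,j=0] 5<12 → i++
[i=2,j=0] 10<12 → i++
[i=3,j=0] 11<12 → i++
[i=4,j=0] 12==12 emit → i++,j++
[i=5,j=1] 13<24 → i++
[i=6,j=1] 17<24 → i++
[i=7,j=1] 25>24 → j++
[i=7,j=2] 25<26 → i++
[i=8,j=2] 27>26 → j++
[i=8,j=3] 27==27 emit → i++,j++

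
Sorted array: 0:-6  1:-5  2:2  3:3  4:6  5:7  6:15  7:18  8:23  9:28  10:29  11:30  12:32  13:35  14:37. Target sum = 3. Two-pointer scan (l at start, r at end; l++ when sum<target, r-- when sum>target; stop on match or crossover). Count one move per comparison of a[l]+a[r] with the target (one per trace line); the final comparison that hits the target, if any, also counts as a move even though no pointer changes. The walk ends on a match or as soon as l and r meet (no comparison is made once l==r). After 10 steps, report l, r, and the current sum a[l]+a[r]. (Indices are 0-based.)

l=1, r=5, sum=2

[0,14] -6+37=31 >3 → r--
[0,13] -6+35=29 >3 → r--
[0,12] -6+32=26 >3 → r--
[0,11] -6+30=24 >3 → r--
[0,10] -6+29=23 >3 → r--
[0,9] -6+28=22 >3 → r--
[0,8] -6+23=17 >3 → r--
[0,7] -6+18=12 >3 → r--
[0,6] -6+15=9 >3 → r--
[0,5] -6+7=1 <3 → l++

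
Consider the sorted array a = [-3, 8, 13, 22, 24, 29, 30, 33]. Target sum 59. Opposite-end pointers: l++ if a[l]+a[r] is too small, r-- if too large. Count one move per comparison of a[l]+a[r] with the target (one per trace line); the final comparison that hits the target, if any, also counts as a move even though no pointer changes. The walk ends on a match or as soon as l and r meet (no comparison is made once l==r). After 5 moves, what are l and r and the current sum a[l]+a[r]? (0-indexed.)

l=0 r=7: -3+33=30 <59, l++
l=1 r=7: 8+33=41 <59, l++
l=2 r=7: 13+33=46 <59, l++
l=3 r=7: 22+33=55 <59, l++
l=4 r=7: 24+33=57 <59, l++

l=5, r=7, sum=62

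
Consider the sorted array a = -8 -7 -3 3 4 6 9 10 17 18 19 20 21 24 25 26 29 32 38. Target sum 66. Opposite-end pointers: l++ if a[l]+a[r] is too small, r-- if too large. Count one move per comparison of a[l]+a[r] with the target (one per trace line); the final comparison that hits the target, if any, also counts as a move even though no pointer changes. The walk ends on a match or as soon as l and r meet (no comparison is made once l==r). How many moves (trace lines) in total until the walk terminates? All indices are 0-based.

18 moves

l=0 r=18: -8+38=30 <66, l++
l=1 r=18: -7+38=31 <66, l++
l=2 r=18: -3+38=35 <66, l++
l=3 r=18: 3+38=41 <66, l++
l=4 r=18: 4+38=42 <66, l++
l=5 r=18: 6+38=44 <66, l++
l=6 r=18: 9+38=47 <66, l++
l=7 r=18: 10+38=48 <66, l++
l=8 r=18: 17+38=55 <66, l++
l=9 r=18: 18+38=56 <66, l++
l=10 r=18: 19+38=57 <66, l++
l=11 r=18: 20+38=58 <66, l++
l=12 r=18: 21+38=59 <66, l++
l=13 r=18: 24+38=62 <66, l++
l=14 r=18: 25+38=63 <66, l++
l=15 r=18: 26+38=64 <66, l++
l=16 r=18: 29+38=67 >66, r--
l=16 r=17: 29+32=61 <66, l++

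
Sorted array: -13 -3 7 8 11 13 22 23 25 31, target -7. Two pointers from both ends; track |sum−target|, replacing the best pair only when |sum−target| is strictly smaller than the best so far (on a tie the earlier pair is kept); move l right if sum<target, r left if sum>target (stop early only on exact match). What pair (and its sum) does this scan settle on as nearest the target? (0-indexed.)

l=0 r=9: -13+31=18 d=25 *, r--
l=0 r=8: -13+25=12 d=19 *, r--
l=0 r=7: -13+23=10 d=17 *, r--
l=0 r=6: -13+22=9 d=16 *, r--
l=0 r=5: -13+13=0 d=7 *, r--
l=0 r=4: -13+11=-2 d=5 *, r--
l=0 r=3: -13+8=-5 d=2 *, r--
l=0 r=2: -13+7=-6 d=1 *, r--
l=0 r=1: -13+-3=-16 d=9, l++

pair (-13, 7) with sum -6 (|Δ|=1)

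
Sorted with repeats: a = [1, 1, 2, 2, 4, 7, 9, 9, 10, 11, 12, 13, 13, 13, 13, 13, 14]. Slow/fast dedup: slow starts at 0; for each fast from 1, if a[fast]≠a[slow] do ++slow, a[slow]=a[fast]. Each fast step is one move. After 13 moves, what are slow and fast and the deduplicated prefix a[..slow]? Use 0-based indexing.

slow=8, fast=14, prefix=[1, 2, 4, 7, 9, 10, 11, 12, 13]

(s=0,f=1) a[fast]=1=a[slow] dup → fast++
(s=0,f=2) a[fast]=2≠a[slow]=1 write a[1]=2 → slow++,fast++
(s=1,f=3) a[fast]=2=a[slow] dup → fast++
(s=1,f=4) a[fast]=4≠a[slow]=2 write a[2]=4 → slow++,fast++
(s=2,f=5) a[fast]=7≠a[slow]=4 write a[3]=7 → slow++,fast++
(s=3,f=6) a[fast]=9≠a[slow]=7 write a[4]=9 → slow++,fast++
(s=4,f=7) a[fast]=9=a[slow] dup → fast++
(s=4,f=8) a[fast]=10≠a[slow]=9 write a[5]=10 → slow++,fast++
(s=5,f=9) a[fast]=11≠a[slow]=10 write a[6]=11 → slow++,fast++
(s=6,f=10) a[fast]=12≠a[slow]=11 write a[7]=12 → slow++,fast++
(s=7,f=11) a[fast]=13≠a[slow]=12 write a[8]=13 → slow++,fast++
(s=8,f=12) a[fast]=13=a[slow] dup → fast++
(s=8,f=13) a[fast]=13=a[slow] dup → fast++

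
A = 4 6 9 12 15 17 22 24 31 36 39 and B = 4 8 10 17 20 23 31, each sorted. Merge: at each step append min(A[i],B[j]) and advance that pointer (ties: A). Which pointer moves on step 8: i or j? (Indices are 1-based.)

i

i=1 j=1: A[i]=4<=B[j]=4 take 4, i++
i=2 j=1: A[i]=6>B[j]=4 take 4, j++
i=2 j=2: A[i]=6<=B[j]=8 take 6, i++
i=3 j=2: A[i]=9>B[j]=8 take 8, j++
i=3 j=3: A[i]=9<=B[j]=10 take 9, i++
i=4 j=3: A[i]=12>B[j]=10 take 10, j++
i=4 j=4: A[i]=12<=B[j]=17 take 12, i++
i=5 j=4: A[i]=15<=B[j]=17 take 15, i++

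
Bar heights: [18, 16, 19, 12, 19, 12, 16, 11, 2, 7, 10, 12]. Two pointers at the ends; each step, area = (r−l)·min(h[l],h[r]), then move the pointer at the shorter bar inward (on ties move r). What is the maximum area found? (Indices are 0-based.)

l=0 r=11: min(18,12)*11=132 best=132 *, r--
l=0 r=10: min(18,10)*10=100 best=132, r--
l=0 r=9: min(18,7)*9=63 best=132, r--
l=0 r=8: min(18,2)*8=16 best=132, r--
l=0 r=7: min(18,11)*7=77 best=132, r--
l=0 r=6: min(18,16)*6=96 best=132, r--
l=0 r=5: min(18,12)*5=60 best=132, r--
l=0 r=4: min(18,19)*4=72 best=132, l++
l=1 r=4: min(16,19)*3=48 best=132, l++
l=2 r=4: min(19,19)*2=38 best=132, r--
l=2 r=3: min(19,12)*1=12 best=132, r--

max area = 132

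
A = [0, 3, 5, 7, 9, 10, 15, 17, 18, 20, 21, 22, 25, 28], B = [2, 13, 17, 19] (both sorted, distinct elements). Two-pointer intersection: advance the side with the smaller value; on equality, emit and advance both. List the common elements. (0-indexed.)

i=0 j=0: 0<2, i++
i=1 j=0: 3>2, j++
i=1 j=1: 3<13, i++
i=2 j=1: 5<13, i++
i=3 j=1: 7<13, i++
i=4 j=1: 9<13, i++
i=5 j=1: 10<13, i++
i=6 j=1: 15>13, j++
i=6 j=2: 15<17, i++
i=7 j=2: 17==17 emit, i++,j++
i=8 j=3: 18<19, i++
i=9 j=3: 20>19, j++

intersection = [17]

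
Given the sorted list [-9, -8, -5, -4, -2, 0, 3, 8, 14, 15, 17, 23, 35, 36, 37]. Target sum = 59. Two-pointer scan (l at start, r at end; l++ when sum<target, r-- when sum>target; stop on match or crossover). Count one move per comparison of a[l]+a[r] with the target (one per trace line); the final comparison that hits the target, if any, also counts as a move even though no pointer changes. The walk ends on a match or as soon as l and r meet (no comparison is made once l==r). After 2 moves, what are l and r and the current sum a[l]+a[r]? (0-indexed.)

[0,14] -9+37=28 <59 → l++
[1,14] -8+37=29 <59 → l++

l=2, r=14, sum=32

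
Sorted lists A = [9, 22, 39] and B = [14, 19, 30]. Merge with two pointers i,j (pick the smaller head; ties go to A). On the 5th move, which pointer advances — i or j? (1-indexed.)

i=1 j=1: A[i]=9<=B[j]=14 take 9, i++
i=2 j=1: A[i]=22>B[j]=14 take 14, j++
i=2 j=2: A[i]=22>B[j]=19 take 19, j++
i=2 j=3: A[i]=22<=B[j]=30 take 22, i++
i=3 j=3: A[i]=39>B[j]=30 take 30, j++

j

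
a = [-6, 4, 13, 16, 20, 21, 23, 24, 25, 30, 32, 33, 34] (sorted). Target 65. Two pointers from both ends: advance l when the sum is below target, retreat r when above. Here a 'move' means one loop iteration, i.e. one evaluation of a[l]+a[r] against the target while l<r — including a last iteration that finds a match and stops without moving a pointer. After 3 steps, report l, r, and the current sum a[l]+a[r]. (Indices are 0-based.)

l=0 r=12: -6+34=28 <65, l++
l=1 r=12: 4+34=38 <65, l++
l=2 r=12: 13+34=47 <65, l++

l=3, r=12, sum=50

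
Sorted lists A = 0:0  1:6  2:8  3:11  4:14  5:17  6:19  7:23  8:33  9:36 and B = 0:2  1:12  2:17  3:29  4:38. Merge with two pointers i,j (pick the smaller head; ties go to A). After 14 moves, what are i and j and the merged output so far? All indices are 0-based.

i=0 j=0: A[i]=0<=B[j]=2 take 0, i++
i=1 j=0: A[i]=6>B[j]=2 take 2, j++
i=1 j=1: A[i]=6<=B[j]=12 take 6, i++
i=2 j=1: A[i]=8<=B[j]=12 take 8, i++
i=3 j=1: A[i]=11<=B[j]=12 take 11, i++
i=4 j=1: A[i]=14>B[j]=12 take 12, j++
i=4 j=2: A[i]=14<=B[j]=17 take 14, i++
i=5 j=2: A[i]=17<=B[j]=17 take 17, i++
i=6 j=2: A[i]=19>B[j]=17 take 17, j++
i=6 j=3: A[i]=19<=B[j]=29 take 19, i++
i=7 j=3: A[i]=23<=B[j]=29 take 23, i++
i=8 j=3: A[i]=33>B[j]=29 take 29, j++
i=8 j=4: A[i]=33<=B[j]=38 take 33, i++
i=9 j=4: A[i]=36<=B[j]=38 take 36, i++

i=10, j=4, merged so far=[0, 2, 6, 8, 11, 12, 14, 17, 17, 19, 23, 29, 33, 36]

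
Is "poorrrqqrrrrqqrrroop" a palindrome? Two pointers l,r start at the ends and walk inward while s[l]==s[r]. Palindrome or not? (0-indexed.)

[0,19] 'p'=='p' → l++,r--
[1,18] 'o'=='o' → l++,r--
[2,17] 'o'=='o' → l++,r--
[3,16] 'r'=='r' → l++,r--
[4,15] 'r'=='r' → l++,r--
[5,14] 'r'=='r' → l++,r--
[6,13] 'q'=='q' → l++,r--
[7,12] 'q'=='q' → l++,r--
[8,11] 'r'=='r' → l++,r--
[9,10] 'r'=='r' → l++,r--

palindrome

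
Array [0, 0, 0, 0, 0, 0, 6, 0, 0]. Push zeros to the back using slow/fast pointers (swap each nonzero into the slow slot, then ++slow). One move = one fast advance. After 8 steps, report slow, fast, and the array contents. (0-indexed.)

(s=0,f=0) a[fast]=0 → fast++
(s=0,f=1) a[fast]=0 → fast++
(s=0,f=2) a[fast]=0 → fast++
(s=0,f=3) a[fast]=0 → fast++
(s=0,f=4) a[fast]=0 → fast++
(s=0,f=5) a[fast]=0 → fast++
(s=0,f=6) a[fast]=6≠0 swap→a[0]=6 → slow++,fast++
(s=1,f=7) a[fast]=0 → fast++

slow=1, fast=8, a=[6, 0, 0, 0, 0, 0, 0, 0, 0]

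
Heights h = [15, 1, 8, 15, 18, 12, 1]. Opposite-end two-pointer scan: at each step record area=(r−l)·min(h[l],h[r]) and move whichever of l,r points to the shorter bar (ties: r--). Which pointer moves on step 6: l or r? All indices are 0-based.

l

[0,6] min(15,1)*6=6 best=6 * → r--
[0,5] min(15,12)*5=60 best=60 * → r--
[0,4] min(15,18)*4=60 best=60 → l++
[1,4] min(1,18)*3=3 best=60 → l++
[2,4] min(8,18)*2=16 best=60 → l++
[3,4] min(15,18)*1=15 best=60 → l++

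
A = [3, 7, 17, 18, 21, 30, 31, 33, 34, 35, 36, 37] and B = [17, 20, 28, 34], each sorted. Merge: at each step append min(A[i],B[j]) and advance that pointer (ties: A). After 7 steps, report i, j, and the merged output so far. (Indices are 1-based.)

i=1 j=1: A[i]=3<=B[j]=17 take 3, i++
i=2 j=1: A[i]=7<=B[j]=17 take 7, i++
i=3 j=1: A[i]=17<=B[j]=17 take 17, i++
i=4 j=1: A[i]=18>B[j]=17 take 17, j++
i=4 j=2: A[i]=18<=B[j]=20 take 18, i++
i=5 j=2: A[i]=21>B[j]=20 take 20, j++
i=5 j=3: A[i]=21<=B[j]=28 take 21, i++

i=6, j=3, merged so far=[3, 7, 17, 17, 18, 20, 21]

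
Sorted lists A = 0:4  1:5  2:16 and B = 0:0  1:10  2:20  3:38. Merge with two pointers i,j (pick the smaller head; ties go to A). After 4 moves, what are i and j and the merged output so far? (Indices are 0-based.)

[i=0,j=0] A[i]=4>B[j]=0 take 0 → j++
[i=0,j=1] A[i]=4<=B[j]=10 take 4 → i++
[i=1,j=1] A[i]=5<=B[j]=10 take 5 → i++
[i=2,j=1] A[i]=16>B[j]=10 take 10 → j++

i=2, j=2, merged so far=[0, 4, 5, 10]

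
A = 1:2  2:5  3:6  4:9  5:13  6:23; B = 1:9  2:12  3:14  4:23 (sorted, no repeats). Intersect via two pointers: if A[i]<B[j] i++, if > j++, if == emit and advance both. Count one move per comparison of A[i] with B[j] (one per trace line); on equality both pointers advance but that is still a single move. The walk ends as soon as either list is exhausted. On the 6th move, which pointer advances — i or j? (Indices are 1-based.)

[i=1,j=1] 2<9 → i++
[i=2,j=1] 5<9 → i++
[i=3,j=1] 6<9 → i++
[i=4,j=1] 9==9 emit → i++,j++
[i=5,j=2] 13>12 → j++
[i=5,j=3] 13<14 → i++

i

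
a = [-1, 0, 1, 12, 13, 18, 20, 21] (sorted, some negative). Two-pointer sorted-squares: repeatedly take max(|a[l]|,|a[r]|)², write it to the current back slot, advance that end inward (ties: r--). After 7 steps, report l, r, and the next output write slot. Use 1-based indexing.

[1,8] |-1|<=|21| out[8]=441 → r--
[1,7] |-1|<=|20| out[7]=400 → r--
[1,6] |-1|<=|18| out[6]=324 → r--
[1,5] |-1|<=|13| out[5]=169 → r--
[1,4] |-1|<=|12| out[4]=144 → r--
[1,3] |-1|<=|1| out[3]=1 → r--
[1,2] |-1|>|0| out[2]=1 → l++

l=2, r=2, next write slot=1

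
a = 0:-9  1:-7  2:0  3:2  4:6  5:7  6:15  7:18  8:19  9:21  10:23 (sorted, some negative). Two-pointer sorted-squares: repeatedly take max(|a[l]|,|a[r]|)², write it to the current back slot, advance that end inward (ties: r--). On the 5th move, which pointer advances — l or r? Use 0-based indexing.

r

[0,10] |-9|<=|23| out[10]=529 → r--
[0,9] |-9|<=|21| out[9]=441 → r--
[0,8] |-9|<=|19| out[8]=361 → r--
[0,7] |-9|<=|18| out[7]=324 → r--
[0,6] |-9|<=|15| out[6]=225 → r--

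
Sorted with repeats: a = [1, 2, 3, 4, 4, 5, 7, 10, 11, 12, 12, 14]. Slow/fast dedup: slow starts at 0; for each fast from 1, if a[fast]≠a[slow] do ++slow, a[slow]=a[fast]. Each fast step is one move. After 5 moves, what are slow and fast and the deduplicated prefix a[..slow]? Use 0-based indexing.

slow=4, fast=6, prefix=[1, 2, 3, 4, 5]

(s=0,f=1) a[fast]=2≠a[slow]=1 write a[1]=2 → slow++,fast++
(s=1,f=2) a[fast]=3≠a[slow]=2 write a[2]=3 → slow++,fast++
(s=2,f=3) a[fast]=4≠a[slow]=3 write a[3]=4 → slow++,fast++
(s=3,f=4) a[fast]=4=a[slow] dup → fast++
(s=3,f=5) a[fast]=5≠a[slow]=4 write a[4]=5 → slow++,fast++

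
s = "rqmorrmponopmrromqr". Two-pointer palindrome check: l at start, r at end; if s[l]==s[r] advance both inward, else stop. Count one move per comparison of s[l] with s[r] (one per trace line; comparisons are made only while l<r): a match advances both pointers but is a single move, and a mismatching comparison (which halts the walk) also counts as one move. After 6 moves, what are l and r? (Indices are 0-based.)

l=6, r=12

[0,18] 'r'=='r' → l++,r--
[1,17] 'q'=='q' → l++,r--
[2,16] 'm'=='m' → l++,r--
[3,15] 'o'=='o' → l++,r--
[4,14] 'r'=='r' → l++,r--
[5,13] 'r'=='r' → l++,r--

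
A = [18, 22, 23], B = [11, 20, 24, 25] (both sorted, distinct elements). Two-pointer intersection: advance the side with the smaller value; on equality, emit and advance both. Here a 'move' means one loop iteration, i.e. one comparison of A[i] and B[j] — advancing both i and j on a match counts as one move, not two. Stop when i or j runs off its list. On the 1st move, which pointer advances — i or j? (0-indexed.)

i=0 j=0: 18>11, j++

j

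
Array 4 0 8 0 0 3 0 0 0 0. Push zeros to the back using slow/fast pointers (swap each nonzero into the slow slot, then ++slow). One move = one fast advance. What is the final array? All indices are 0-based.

(s=0,f=0) a[fast]=4≠0 swap→a[0]=4 → slow++,fast++
(s=1,f=1) a[fast]=0 → fast++
(s=1,f=2) a[fast]=8≠0 swap→a[1]=8 → slow++,fast++
(s=2,f=3) a[fast]=0 → fast++
(s=2,f=4) a[fast]=0 → fast++
(s=2,f=5) a[fast]=3≠0 swap→a[2]=3 → slow++,fast++
(s=3,f=6) a[fast]=0 → fast++
(s=3,f=7) a[fast]=0 → fast++
(s=3,f=8) a[fast]=0 → fast++
(s=3,f=9) a[fast]=0 → fast++

[4, 8, 3, 0, 0, 0, 0, 0, 0, 0]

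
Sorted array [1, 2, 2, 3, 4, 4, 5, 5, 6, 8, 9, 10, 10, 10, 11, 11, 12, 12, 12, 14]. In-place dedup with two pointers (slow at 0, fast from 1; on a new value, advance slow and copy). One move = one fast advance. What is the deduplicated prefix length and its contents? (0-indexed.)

length 12; prefix = [1, 2, 3, 4, 5, 6, 8, 9, 10, 11, 12, 14]

(s=0,f=1) a[fast]=2≠a[slow]=1 write a[1]=2 → slow++,fast++
(s=1,f=2) a[fast]=2=a[slow] dup → fast++
(s=1,f=3) a[fast]=3≠a[slow]=2 write a[2]=3 → slow++,fast++
(s=2,f=4) a[fast]=4≠a[slow]=3 write a[3]=4 → slow++,fast++
(s=3,f=5) a[fast]=4=a[slow] dup → fast++
(s=3,f=6) a[fast]=5≠a[slow]=4 write a[4]=5 → slow++,fast++
(s=4,f=7) a[fast]=5=a[slow] dup → fast++
(s=4,f=8) a[fast]=6≠a[slow]=5 write a[5]=6 → slow++,fast++
(s=5,f=9) a[fast]=8≠a[slow]=6 write a[6]=8 → slow++,fast++
(s=6,f=10) a[fast]=9≠a[slow]=8 write a[7]=9 → slow++,fast++
(s=7,f=11) a[fast]=10≠a[slow]=9 write a[8]=10 → slow++,fast++
(s=8,f=12) a[fast]=10=a[slow] dup → fast++
(s=8,f=13) a[fast]=10=a[slow] dup → fast++
(s=8,f=14) a[fast]=11≠a[slow]=10 write a[9]=11 → slow++,fast++
(s=9,f=15) a[fast]=11=a[slow] dup → fast++
(s=9,f=16) a[fast]=12≠a[slow]=11 write a[10]=12 → slow++,fast++
(s=10,f=17) a[fast]=12=a[slow] dup → fast++
(s=10,f=18) a[fast]=12=a[slow] dup → fast++
(s=10,f=19) a[fast]=14≠a[slow]=12 write a[11]=14 → slow++,fast++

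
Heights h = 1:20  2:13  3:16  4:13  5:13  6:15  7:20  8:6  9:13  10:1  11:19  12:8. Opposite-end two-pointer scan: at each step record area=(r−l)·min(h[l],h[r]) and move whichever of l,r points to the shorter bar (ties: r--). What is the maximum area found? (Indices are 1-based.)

max area = 190

[1,12] min(20,8)*11=88 best=88 * → r--
[1,11] min(20,19)*10=190 best=190 * → r--
[1,10] min(20,1)*9=9 best=190 → r--
[1,9] min(20,13)*8=104 best=190 → r--
[1,8] min(20,6)*7=42 best=190 → r--
[1,7] min(20,20)*6=120 best=190 → r--
[1,6] min(20,15)*5=75 best=190 → r--
[1,5] min(20,13)*4=52 best=190 → r--
[1,4] min(20,13)*3=39 best=190 → r--
[1,3] min(20,16)*2=32 best=190 → r--
[1,2] min(20,13)*1=13 best=190 → r--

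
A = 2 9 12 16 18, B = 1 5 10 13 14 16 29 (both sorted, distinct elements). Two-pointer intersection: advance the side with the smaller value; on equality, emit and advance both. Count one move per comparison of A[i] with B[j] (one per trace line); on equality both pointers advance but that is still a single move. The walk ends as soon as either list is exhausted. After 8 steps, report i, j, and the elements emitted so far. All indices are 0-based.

i=0 j=0: 2>1, j++
i=0 j=1: 2<5, i++
i=1 j=1: 9>5, j++
i=1 j=2: 9<10, i++
i=2 j=2: 12>10, j++
i=2 j=3: 12<13, i++
i=3 j=3: 16>13, j++
i=3 j=4: 16>14, j++

i=3, j=5, emitted=[]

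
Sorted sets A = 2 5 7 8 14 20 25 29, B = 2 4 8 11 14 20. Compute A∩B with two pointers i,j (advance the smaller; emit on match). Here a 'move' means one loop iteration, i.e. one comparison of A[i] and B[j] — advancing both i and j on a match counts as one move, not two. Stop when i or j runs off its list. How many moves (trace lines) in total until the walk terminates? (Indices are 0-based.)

8 moves

i=0 j=0: 2==2 emit, i++,j++
i=1 j=1: 5>4, j++
i=1 j=2: 5<8, i++
i=2 j=2: 7<8, i++
i=3 j=2: 8==8 emit, i++,j++
i=4 j=3: 14>11, j++
i=4 j=4: 14==14 emit, i++,j++
i=5 j=5: 20==20 emit, i++,j++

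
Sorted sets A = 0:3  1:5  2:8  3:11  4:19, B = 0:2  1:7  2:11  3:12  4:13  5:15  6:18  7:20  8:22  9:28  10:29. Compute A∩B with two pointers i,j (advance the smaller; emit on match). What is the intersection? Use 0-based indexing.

[i=0,j=0] 3>2 → j++
[i=0,j=1] 3<7 → i++
[i=1,j=1] 5<7 → i++
[i=2,j=1] 8>7 → j++
[i=2,j=2] 8<11 → i++
[i=3,j=2] 11==11 emit → i++,j++
[i=4,j=3] 19>12 → j++
[i=4,j=4] 19>13 → j++
[i=4,j=5] 19>15 → j++
[i=4,j=6] 19>18 → j++
[i=4,j=7] 19<20 → i++

intersection = [11]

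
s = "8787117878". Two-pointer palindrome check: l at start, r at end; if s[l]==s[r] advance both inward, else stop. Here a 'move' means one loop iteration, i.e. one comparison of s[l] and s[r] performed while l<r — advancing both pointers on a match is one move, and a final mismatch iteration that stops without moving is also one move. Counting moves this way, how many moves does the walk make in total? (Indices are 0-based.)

l=0 r=9: '8'=='8', l++,r--
l=1 r=8: '7'=='7', l++,r--
l=2 r=7: '8'=='8', l++,r--
l=3 r=6: '7'=='7', l++,r--
l=4 r=5: '1'=='1', l++,r--

5 moves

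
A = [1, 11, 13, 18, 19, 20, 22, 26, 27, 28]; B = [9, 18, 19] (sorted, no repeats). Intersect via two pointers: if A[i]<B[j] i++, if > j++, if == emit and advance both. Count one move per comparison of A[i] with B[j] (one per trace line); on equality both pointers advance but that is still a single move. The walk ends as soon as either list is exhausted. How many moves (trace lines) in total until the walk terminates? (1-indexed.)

[i=1,j=1] 1<9 → i++
[i=2,j=1] 11>9 → j++
[i=2,j=2] 11<18 → i++
[i=3,j=2] 13<18 → i++
[i=4,j=2] 18==18 emit → i++,j++
[i=5,j=3] 19==19 emit → i++,j++

6 moves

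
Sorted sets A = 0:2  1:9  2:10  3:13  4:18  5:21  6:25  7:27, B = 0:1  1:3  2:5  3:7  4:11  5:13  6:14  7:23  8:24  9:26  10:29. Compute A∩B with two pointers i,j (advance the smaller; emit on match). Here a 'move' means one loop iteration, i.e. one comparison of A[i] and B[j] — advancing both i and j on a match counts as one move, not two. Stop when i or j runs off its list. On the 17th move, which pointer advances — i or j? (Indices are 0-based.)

i=0 j=0: 2>1, j++
i=0 j=1: 2<3, i++
i=1 j=1: 9>3, j++
i=1 j=2: 9>5, j++
i=1 j=3: 9>7, j++
i=1 j=4: 9<11, i++
i=2 j=4: 10<11, i++
i=3 j=4: 13>11, j++
i=3 j=5: 13==13 emit, i++,j++
i=4 j=6: 18>14, j++
i=4 j=7: 18<23, i++
i=5 j=7: 21<23, i++
i=6 j=7: 25>23, j++
i=6 j=8: 25>24, j++
i=6 j=9: 25<26, i++
i=7 j=9: 27>26, j++
i=7 j=10: 27<29, i++

i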